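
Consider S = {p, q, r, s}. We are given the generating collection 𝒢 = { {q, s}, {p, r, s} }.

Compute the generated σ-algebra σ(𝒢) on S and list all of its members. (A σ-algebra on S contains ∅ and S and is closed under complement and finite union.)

σ(𝒢) = { ∅, {q}, {s}, {p, r}, {q, s}, {p, q, r}, {p, r, s}, S }

Working:
Seed the family with 𝒢 together with ∅ and S: { ∅, {q, s}, {p, r, s}, S }.
Pass 1 adds 2:
  {q}  = ᶜ of {p, r, s}
  {p, r}  = ᶜ of {q, s}
Pass 2 (1 new):
  {p, q, r}  = {p, r} ∪ {q}
Pass 3: +1 →
  {s}  = ᶜ of {p, q, r}
Pass 4 adds nothing — fixpoint reached.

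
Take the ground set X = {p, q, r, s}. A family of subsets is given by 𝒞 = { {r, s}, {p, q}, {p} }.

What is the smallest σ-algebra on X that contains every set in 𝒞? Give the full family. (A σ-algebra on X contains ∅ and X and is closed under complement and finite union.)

|σ(𝒞)| = 8.  σ(𝒞) = { {}, {p}, {q}, {p, q}, {r, s}, {p, r, s}, {q, r, s}, X }

Check:
Seed the family with 𝒞 together with ∅ and X: { {}, {p}, {p, q}, {r, s}, X }.
Iteration 1. New:
  {p, r, s}  = {r, s} ∪ {p}
  {q, r, s}  = {p}ᶜ
  [7 total]
Iteration 2: +1 →
  {q}  = {p, r, s}ᶜ
  [8 total]
Iteration 3: no new sets; the family is a σ-algebra.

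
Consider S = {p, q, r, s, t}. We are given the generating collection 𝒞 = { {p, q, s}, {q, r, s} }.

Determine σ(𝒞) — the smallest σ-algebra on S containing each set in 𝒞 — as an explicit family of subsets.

Start: 𝒞 ∪ {∅, S} = { {}, {p, q, s}, {q, r, s}, S }.
Step 1: 3 new —
  {p, t}  = complement {q, r, s}
  {r, t}  = complement {p, q, s}
  {p, q, r, s}  = {q, r, s} ∪ {p, q, s}
Step 2: +4 →
  {t}  = complement {p, q, r, s}
  {p, r, t}  = {p, t} ∪ {r, t}
  {p, q, s, t}  = {p, t} ∪ {p, q, s}
  {q, r, s, t}  = {q, r, s} ∪ {r, t}
Step 3: 3 new —
  {p}  = complement {q, r, s, t}
  {r}  = complement {p, q, s, t}
  {q, s}  = complement {p, r, t}
Step 4: +2 →
  {p, r}  = {r} ∪ {p}
  {q, s, t}  = {q, s} ∪ {t}
Step 5: stable.

Therefore σ(𝒞) = { {}, {p}, {r}, {t}, {p, r}, {p, t}, {q, s}, {r, t}, {p, q, s}, {p, r, t}, {q, r, s}, {q, s, t}, {p, q, r, s}, {p, q, s, t}, {q, r, s, t}, S } (|σ(𝒞)| = 16).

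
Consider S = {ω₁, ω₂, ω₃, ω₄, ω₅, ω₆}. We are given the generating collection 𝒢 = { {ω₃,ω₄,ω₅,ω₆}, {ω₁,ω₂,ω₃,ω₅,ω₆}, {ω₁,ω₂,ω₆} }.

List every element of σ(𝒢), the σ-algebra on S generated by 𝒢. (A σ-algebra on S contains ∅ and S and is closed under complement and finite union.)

σ(𝒢) (16 sets): { {}, {ω₄}, {ω₆}, {ω₁,ω₂}, {ω₃,ω₅}, {ω₄,ω₆}, {ω₁,ω₂,ω₄}, {ω₁,ω₂,ω₆}, {ω₃,ω₄,ω₅}, {ω₃,ω₅,ω₆}, {ω₁,ω₂,ω₃,ω₅}, {ω₁,ω₂,ω₄,ω₆}, {ω₃,ω₄,ω₅,ω₆}, {ω₁,ω₂,ω₃,ω₄,ω₅}, {ω₁,ω₂,ω₃,ω₅,ω₆}, S }

Derivation:
Take S₀ = 𝒢 ∪ {∅, S} = { {}, {ω₁,ω₂,ω₆}, {ω₃,ω₄,ω₅,ω₆}, {ω₁,ω₂,ω₃,ω₅,ω₆}, S }.
Pass 1: 3 new —
  {ω₄}  = ᶜ of {ω₁,ω₂,ω₃,ω₅,ω₆}
  {ω₁,ω₂}  = ᶜ of {ω₃,ω₄,ω₅,ω₆}
  {ω₃,ω₄,ω₅}  = ᶜ of {ω₁,ω₂,ω₆}
  |family| = 8
Pass 2 adds 3:
  {ω₁,ω₂,ω₄}  = {ω₄} ∪ {ω₁,ω₂}
  {ω₁,ω₂,ω₄,ω₆}  = {ω₄} ∪ {ω₁,ω₂,ω₆}
  {ω₁,ω₂,ω₃,ω₄,ω₅}  = {ω₃,ω₄,ω₅} ∪ {ω₁,ω₂}
  |family| = 11
Pass 3. New:
  {ω₆}  = ᶜ of {ω₁,ω₂,ω₃,ω₄,ω₅}
  {ω₃,ω₅}  = ᶜ of {ω₁,ω₂,ω₄,ω₆}
  {ω₃,ω₅,ω₆}  = ᶜ of {ω₁,ω₂,ω₄}
  |family| = 14
Pass 4 (2 new):
  {ω₄,ω₆}  = {ω₄} ∪ {ω₆}
  {ω₁,ω₂,ω₃,ω₅}  = {ω₁,ω₂} ∪ {ω₃,ω₅}
  |family| = 16
Pass 5: no new sets; the family is a σ-algebra.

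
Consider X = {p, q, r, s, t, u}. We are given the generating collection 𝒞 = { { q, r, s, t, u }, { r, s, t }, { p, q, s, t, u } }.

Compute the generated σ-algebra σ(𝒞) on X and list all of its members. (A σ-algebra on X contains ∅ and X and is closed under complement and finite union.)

Start: 𝒞 ∪ {∅, X} = { {  }, { r, s, t }, { p, q, s, t, u }, { q, r, s, t, u }, X }.
Pass 1 adds 3:
  { p }  = ᶜ of { q, r, s, t, u }
  { r }  = ᶜ of { p, q, s, t, u }
  { p, q, u }  = ᶜ of { r, s, t }
  — 8 sets.
Pass 2 adds 3:
  { p, r }  = { r } ∪ { p }
  { p, q, r, u }  = { r } ∪ { p, q, u }
  { p, r, s, t }  = { r, s, t } ∪ { p }
  — 11 sets.
Pass 3: 3 new —
  { q, u }  = ᶜ of { p, r, s, t }
  { s, t }  = ᶜ of { p, q, r, u }
  { q, s, t, u }  = ᶜ of { p, r }
  — 14 sets.
Pass 4: +2 →
  { p, s, t }  = { s, t } ∪ { p }
  { q, r, u }  = { r } ∪ { q, u }
  — 16 sets.
Pass 5: closed — nothing new.

|σ(𝒞)| = 16.  σ(𝒞) = { {  }, { p }, { r }, { p, r }, { q, u }, { s, t }, { p, q, u }, { p, s, t }, { q, r, u }, { r, s, t }, { p, q, r, u }, { p, r, s, t }, { q, s, t, u }, { p, q, s, t, u }, { q, r, s, t, u }, X }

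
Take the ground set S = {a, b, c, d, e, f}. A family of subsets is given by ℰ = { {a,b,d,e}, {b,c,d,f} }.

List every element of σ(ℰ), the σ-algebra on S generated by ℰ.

Begin from { {}, {a,b,d,e}, {b,c,d,f}, S } (that is, ℰ plus ∅ and S).
Round 1. New:
  {a,e}  = {b,c,d,f}ᶜ
  {c,f}  = {a,b,d,e}ᶜ
  |family| = 6
Round 2: +1 →
  {a,c,e,f}  = {c,f} ∪ {a,e}
  |family| = 7
Round 3 adds 1:
  {b,d}  = {a,c,e,f}ᶜ
  |family| = 8
Round 4: stable.

σ(ℰ) = { {}, {a,e}, {b,d}, {c,f}, {a,b,d,e}, {a,c,e,f}, {b,c,d,f}, S }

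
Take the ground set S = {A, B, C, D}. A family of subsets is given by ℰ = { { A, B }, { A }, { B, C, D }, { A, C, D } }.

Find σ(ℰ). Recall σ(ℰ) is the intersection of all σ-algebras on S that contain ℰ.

Start: ℰ ∪ {∅, S} = { ∅, { A }, { A, B }, { A, C, D }, { B, C, D }, S }.
Pass 1 adds 2:
  { B }  = S∖{ A, C, D }
  { C, D }  = S∖{ A, B }
  |family| = 8
Pass 2: no new sets; the family is a σ-algebra.

Hence σ(ℰ) has 8 members: { ∅, { A }, { B }, { A, B }, { C, D }, { A, C, D }, { B, C, D }, S }.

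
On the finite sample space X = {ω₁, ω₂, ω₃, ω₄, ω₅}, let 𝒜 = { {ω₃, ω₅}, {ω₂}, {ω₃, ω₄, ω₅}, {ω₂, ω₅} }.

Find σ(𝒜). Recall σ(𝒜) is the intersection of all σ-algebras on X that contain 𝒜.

Seed the family with 𝒜 together with ∅ and X: { {}, {ω₂}, {ω₂, ω₅}, {ω₃, ω₅}, {ω₃, ω₄, ω₅}, X }.
Round 1: 6 new —
  {ω₁, ω₂}  = {ω₃, ω₄, ω₅}ᶜ
  {ω₁, ω₂, ω₄}  = {ω₃, ω₅}ᶜ
  {ω₁, ω₃, ω₄}  = {ω₂, ω₅}ᶜ
  {ω₂, ω₃, ω₅}  = {ω₂, ω₅} ∪ {ω₃, ω₅}
  {ω₁, ω₃, ω₄, ω₅}  = {ω₂}ᶜ
  {ω₂, ω₃, ω₄, ω₅}  = {ω₂, ω₅} ∪ {ω₃, ω₄, ω₅}
  — 12 sets.
Round 2: 6 new —
  {ω₁}  = {ω₂, ω₃, ω₄, ω₅}ᶜ
  {ω₁, ω₄}  = {ω₂, ω₃, ω₅}ᶜ
  {ω₁, ω₂, ω₅}  = {ω₂, ω₅} ∪ {ω₁, ω₂}
  {ω₁, ω₂, ω₃, ω₄}  = {ω₁, ω₂} ∪ {ω₁, ω₃, ω₄}
  {ω₁, ω₂, ω₃, ω₅}  = {ω₁, ω₂} ∪ {ω₂, ω₃, ω₅}
  {ω₁, ω₂, ω₄, ω₅}  = {ω₂, ω₅} ∪ {ω₁, ω₂, ω₄}
  — 18 sets.
Round 3 (5 new):
  {ω₃}  = {ω₁, ω₂, ω₄, ω₅}ᶜ
  {ω₄}  = {ω₁, ω₂, ω₃, ω₅}ᶜ
  {ω₅}  = {ω₁, ω₂, ω₃, ω₄}ᶜ
  {ω₃, ω₄}  = {ω₁, ω₂, ω₅}ᶜ
  {ω₁, ω₃, ω₅}  = {ω₃, ω₅} ∪ {ω₁}
  — 23 sets.
Round 4: +9 →
  {ω₁, ω₃}  = {ω₃} ∪ {ω₁}
  {ω₁, ω₅}  = {ω₅} ∪ {ω₁}
  {ω₂, ω₃}  = {ω₂} ∪ {ω₃}
  {ω₂, ω₄}  = {ω₁, ω₃, ω₅}ᶜ
  {ω₄, ω₅}  = {ω₅} ∪ {ω₄}
  {ω₁, ω₂, ω₃}  = {ω₁, ω₂} ∪ {ω₃}
  {ω₁, ω₄, ω₅}  = {ω₅} ∪ {ω₁, ω₄}
  {ω₂, ω₃, ω₄}  = {ω₃, ω₄} ∪ {ω₂}
  {ω₂, ω₄, ω₅}  = {ω₂, ω₅} ∪ {ω₄}
  — 32 sets.
Round 5 adds nothing — fixpoint reached.

Hence σ(𝒜) has 32 members: { {}, {ω₁}, {ω₂}, {ω₃}, {ω₄}, {ω₅}, {ω₁, ω₂}, {ω₁, ω₃}, {ω₁, ω₄}, {ω₁, ω₅}, {ω₂, ω₃}, {ω₂, ω₄}, {ω₂, ω₅}, {ω₃, ω₄}, {ω₃, ω₅}, {ω₄, ω₅}, {ω₁, ω₂, ω₃}, {ω₁, ω₂, ω₄}, {ω₁, ω₂, ω₅}, {ω₁, ω₃, ω₄}, {ω₁, ω₃, ω₅}, {ω₁, ω₄, ω₅}, {ω₂, ω₃, ω₄}, {ω₂, ω₃, ω₅}, {ω₂, ω₄, ω₅}, {ω₃, ω₄, ω₅}, {ω₁, ω₂, ω₃, ω₄}, {ω₁, ω₂, ω₃, ω₅}, {ω₁, ω₂, ω₄, ω₅}, {ω₁, ω₃, ω₄, ω₅}, {ω₂, ω₃, ω₄, ω₅}, X }.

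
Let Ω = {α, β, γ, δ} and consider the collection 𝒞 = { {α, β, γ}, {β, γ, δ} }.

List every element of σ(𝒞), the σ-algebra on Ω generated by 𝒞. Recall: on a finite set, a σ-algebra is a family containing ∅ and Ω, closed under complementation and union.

Answer: σ(𝒞) = { ∅, {α}, {δ}, {α, δ}, {β, γ}, {α, β, γ}, {β, γ, δ}, Ω }

Derivation:
Take S₀ = 𝒞 ∪ {∅, Ω} = { ∅, {α, β, γ}, {β, γ, δ}, Ω }.
Round 1: +2 →
  {α}  = complement {β, γ, δ}
  {δ}  = complement {α, β, γ}
  [6 total]
Round 2. New:
  {α, δ}  = {δ} ∪ {α}
  [7 total]
Round 3. New:
  {β, γ}  = complement {α, δ}
  [8 total]
Round 4 adds nothing — fixpoint reached.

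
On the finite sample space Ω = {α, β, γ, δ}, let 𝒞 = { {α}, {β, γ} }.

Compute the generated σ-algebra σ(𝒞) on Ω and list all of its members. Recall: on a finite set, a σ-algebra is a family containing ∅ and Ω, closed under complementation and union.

σ(𝒞) = { {}, {α}, {δ}, {α, δ}, {β, γ}, {α, β, γ}, {β, γ, δ}, Ω }

Working:
Begin from { {}, {α}, {β, γ}, Ω } (that is, 𝒞 plus ∅ and Ω).
Round 1: 3 new —
  {α, δ}  = {β, γ}ᶜ
  {α, β, γ}  = {β, γ} ∪ {α}
  {β, γ, δ}  = {α}ᶜ
  (now 7)
Round 2 (1 new):
  {δ}  = {α, β, γ}ᶜ
  (now 8)
Round 3: stable.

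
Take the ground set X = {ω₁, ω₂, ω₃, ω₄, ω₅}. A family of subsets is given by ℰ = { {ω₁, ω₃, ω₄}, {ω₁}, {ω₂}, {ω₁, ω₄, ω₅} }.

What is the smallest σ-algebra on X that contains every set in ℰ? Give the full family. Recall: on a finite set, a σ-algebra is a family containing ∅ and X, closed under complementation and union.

|σ(ℰ)| = 32.  σ(ℰ) = { {}, {ω₁}, {ω₂}, {ω₃}, {ω₄}, {ω₅}, {ω₁, ω₂}, {ω₁, ω₃}, {ω₁, ω₄}, {ω₁, ω₅}, {ω₂, ω₃}, {ω₂, ω₄}, {ω₂, ω₅}, {ω₃, ω₄}, {ω₃, ω₅}, {ω₄, ω₅}, {ω₁, ω₂, ω₃}, {ω₁, ω₂, ω₄}, {ω₁, ω₂, ω₅}, {ω₁, ω₃, ω₄}, {ω₁, ω₃, ω₅}, {ω₁, ω₄, ω₅}, {ω₂, ω₃, ω₄}, {ω₂, ω₃, ω₅}, {ω₂, ω₄, ω₅}, {ω₃, ω₄, ω₅}, {ω₁, ω₂, ω₃, ω₄}, {ω₁, ω₂, ω₃, ω₅}, {ω₁, ω₂, ω₄, ω₅}, {ω₁, ω₃, ω₄, ω₅}, {ω₂, ω₃, ω₄, ω₅}, X }

Trace:
Start: ℰ ∪ {∅, X} = { {}, {ω₁}, {ω₂}, {ω₁, ω₃, ω₄}, {ω₁, ω₄, ω₅}, X }.
Round 1 adds 7:
  {ω₁, ω₂}  = {ω₂} ∪ {ω₁}
  {ω₂, ω₃}  = X∖{ω₁, ω₄, ω₅}
  {ω₂, ω₅}  = X∖{ω₁, ω₃, ω₄}
  {ω₁, ω₂, ω₃, ω₄}  = {ω₁, ω₃, ω₄} ∪ {ω₂}
  {ω₁, ω₂, ω₄, ω₅}  = {ω₁, ω₄, ω₅} ∪ {ω₂}
  {ω₁, ω₃, ω₄, ω₅}  = X∖{ω₂}
  {ω₂, ω₃, ω₄, ω₅}  = X∖{ω₁}
  [13 total]
Round 2 adds 6:
  {ω₃}  = X∖{ω₁, ω₂, ω₄, ω₅}
  {ω₅}  = X∖{ω₁, ω₂, ω₃, ω₄}
  {ω₁, ω₂, ω₃}  = {ω₁, ω₂} ∪ {ω₂, ω₃}
  {ω₁, ω₂, ω₅}  = {ω₂, ω₅} ∪ {ω₁, ω₂}
  {ω₂, ω₃, ω₅}  = {ω₂, ω₅} ∪ {ω₂, ω₃}
  {ω₃, ω₄, ω₅}  = X∖{ω₁, ω₂}
  [19 total]
Round 3: +7 →
  {ω₁, ω₃}  = {ω₃} ∪ {ω₁}
  {ω₁, ω₄}  = X∖{ω₂, ω₃, ω₅}
  {ω₁, ω₅}  = {ω₅} ∪ {ω₁}
  {ω₃, ω₄}  = X∖{ω₁, ω₂, ω₅}
  {ω₃, ω₅}  = {ω₅} ∪ {ω₃}
  {ω₄, ω₅}  = X∖{ω₁, ω₂, ω₃}
  {ω₁, ω₂, ω₃, ω₅}  = {ω₂, ω₅} ∪ {ω₁, ω₂, ω₃}
  [26 total]
Round 4 (5 new):
  {ω₄}  = X∖{ω₁, ω₂, ω₃, ω₅}
  {ω₁, ω₂, ω₄}  = X∖{ω₃, ω₅}
  {ω₁, ω₃, ω₅}  = {ω₅} ∪ {ω₁, ω₃}
  {ω₂, ω₃, ω₄}  = X∖{ω₁, ω₅}
  {ω₂, ω₄, ω₅}  = X∖{ω₁, ω₃}
  [31 total]
Round 5 adds 1:
  {ω₂, ω₄}  = X∖{ω₁, ω₃, ω₅}
  [32 total]
Round 6: stable.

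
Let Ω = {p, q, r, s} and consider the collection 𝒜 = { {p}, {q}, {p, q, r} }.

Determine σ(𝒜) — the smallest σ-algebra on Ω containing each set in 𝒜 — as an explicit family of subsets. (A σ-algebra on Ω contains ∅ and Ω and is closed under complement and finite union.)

σ(𝒜) = { {}, {p}, {q}, {r}, {s}, {p, q}, {p, r}, {p, s}, {q, r}, {q, s}, {r, s}, {p, q, r}, {p, q, s}, {p, r, s}, {q, r, s}, Ω }

Derivation:
Begin from { {}, {p}, {q}, {p, q, r}, Ω } (that is, 𝒜 plus ∅ and Ω).
Pass 1. New:
  {s}  = {p, q, r}ᶜ
  {p, q}  = {q} ∪ {p}
  {p, r, s}  = {q}ᶜ
  {q, r, s}  = {p}ᶜ
  |family| = 9
Pass 2. New:
  {p, s}  = {s} ∪ {p}
  {q, s}  = {q} ∪ {s}
  {r, s}  = {p, q}ᶜ
  {p, q, s}  = {p, q} ∪ {s}
  |family| = 13
Pass 3. New:
  {r}  = {p, q, s}ᶜ
  {p, r}  = {q, s}ᶜ
  {q, r}  = {p, s}ᶜ
  |family| = 16
Pass 4: closed — nothing new.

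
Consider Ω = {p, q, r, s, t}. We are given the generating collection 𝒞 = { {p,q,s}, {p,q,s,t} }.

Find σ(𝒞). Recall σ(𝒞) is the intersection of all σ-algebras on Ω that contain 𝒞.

Take S₀ = 𝒞 ∪ {∅, Ω} = { {}, {p,q,s}, {p,q,s,t}, Ω }.
Pass 1: +2 →
  {r}  = {p,q,s,t}ᶜ
  {r,t}  = {p,q,s}ᶜ
  (now 6)
Pass 2 (1 new):
  {p,q,r,s}  = {r} ∪ {p,q,s}
  (now 7)
Pass 3 adds 1:
  {t}  = {p,q,r,s}ᶜ
  (now 8)
Pass 4: no new sets; the family is a σ-algebra.

σ(𝒞) = { {}, {r}, {t}, {r,t}, {p,q,s}, {p,q,r,s}, {p,q,s,t}, Ω }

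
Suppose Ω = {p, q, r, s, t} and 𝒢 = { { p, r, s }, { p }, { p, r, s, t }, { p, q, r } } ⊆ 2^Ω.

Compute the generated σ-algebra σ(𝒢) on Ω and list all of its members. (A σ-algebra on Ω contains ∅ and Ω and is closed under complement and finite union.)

Begin from { ∅, { p }, { p, q, r }, { p, r, s }, { p, r, s, t }, Ω } (that is, 𝒢 plus ∅ and Ω).
Pass 1 (5 new):
  { q }  = complement { p, r, s, t }
  { q, t }  = complement { p, r, s }
  { s, t }  = complement { p, q, r }
  { p, q, r, s }  = { p, r, s } ∪ { p, q, r }
  { q, r, s, t }  = complement { p }
  — 11 sets.
Pass 2 adds 6:
  { t }  = complement { p, q, r, s }
  { p, q }  = { q } ∪ { p }
  { p, q, t }  = { q, t } ∪ { p }
  { p, s, t }  = { s, t } ∪ { p }
  { q, s, t }  = { q, t } ∪ { s, t }
  { p, q, r, t }  = { q, t } ∪ { p, q, r }
  — 17 sets.
Pass 3: 7 new —
  { s }  = complement { p, q, r, t }
  { p, r }  = complement { q, s, t }
  { p, t }  = { t } ∪ { p }
  { q, r }  = complement { p, s, t }
  { r, s }  = complement { p, q, t }
  { r, s, t }  = complement { p, q }
  { p, q, s, t }  = { s, t } ∪ { p, q, t }
  — 24 sets.
Pass 4 (7 new):
  { r }  = complement { p, q, s, t }
  { p, s }  = { s } ∪ { p }
  { q, s }  = { q } ∪ { s }
  { p, q, s }  = { p, q } ∪ { s }
  { p, r, t }  = { t } ∪ { p, r }
  { q, r, s }  = complement { p, t }
  { q, r, t }  = { q, t } ∪ { q, r }
  — 31 sets.
Pass 5 (1 new):
  { r, t }  = complement { p, q, s }
  — 32 sets.
Pass 6: stable.

|σ(𝒢)| = 32.  σ(𝒢) = { ∅, { p }, { q }, { r }, { s }, { t }, { p, q }, { p, r }, { p, s }, { p, t }, { q, r }, { q, s }, { q, t }, { r, s }, { r, t }, { s, t }, { p, q, r }, { p, q, s }, { p, q, t }, { p, r, s }, { p, r, t }, { p, s, t }, { q, r, s }, { q, r, t }, { q, s, t }, { r, s, t }, { p, q, r, s }, { p, q, r, t }, { p, q, s, t }, { p, r, s, t }, { q, r, s, t }, Ω }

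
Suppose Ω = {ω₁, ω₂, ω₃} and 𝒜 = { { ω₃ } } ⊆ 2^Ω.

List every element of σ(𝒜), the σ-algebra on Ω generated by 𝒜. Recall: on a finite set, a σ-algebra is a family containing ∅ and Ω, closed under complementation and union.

Start: 𝒜 ∪ {∅, Ω} = { ∅, { ω₃ }, Ω }.
Round 1: 1 new —
  { ω₁, ω₂ }  = { ω₃ }ᶜ
  |family| = 4
Round 2: closed — nothing new.

σ(𝒜) = { ∅, { ω₃ }, { ω₁, ω₂ }, Ω }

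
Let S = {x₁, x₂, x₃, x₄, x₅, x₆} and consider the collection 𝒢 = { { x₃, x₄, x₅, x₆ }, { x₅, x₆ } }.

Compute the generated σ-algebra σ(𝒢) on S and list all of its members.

Take S₀ = 𝒢 ∪ {∅, S} = { ∅, { x₅, x₆ }, { x₃, x₄, x₅, x₆ }, S }.
Round 1 (2 new):
  { x₁, x₂ }  = S∖{ x₃, x₄, x₅, x₆ }
  { x₁, x₂, x₃, x₄ }  = S∖{ x₅, x₆ }
  [6 total]
Round 2: 1 new —
  { x₁, x₂, x₅, x₆ }  = { x₅, x₆ } ∪ { x₁, x₂ }
  [7 total]
Round 3: +1 →
  { x₃, x₄ }  = S∖{ x₁, x₂, x₅, x₆ }
  [8 total]
Round 4: already closed under ᶜ and ∪.

Therefore σ(𝒢) = { ∅, { x₁, x₂ }, { x₃, x₄ }, { x₅, x₆ }, { x₁, x₂, x₃, x₄ }, { x₁, x₂, x₅, x₆ }, { x₃, x₄, x₅, x₆ }, S } (|σ(𝒢)| = 8).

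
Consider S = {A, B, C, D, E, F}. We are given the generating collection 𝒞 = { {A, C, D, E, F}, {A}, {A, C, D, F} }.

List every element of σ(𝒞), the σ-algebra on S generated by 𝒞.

|σ(𝒞)| = 16.  σ(𝒞) = { ∅, {A}, {B}, {E}, {A, B}, {A, E}, {B, E}, {A, B, E}, {C, D, F}, {A, C, D, F}, {B, C, D, F}, {C, D, E, F}, {A, B, C, D, F}, {A, C, D, E, F}, {B, C, D, E, F}, S }

Working:
Begin from { ∅, {A}, {A, C, D, F}, {A, C, D, E, F}, S } (that is, 𝒞 plus ∅ and S).
Step 1: +3 →
  {B}  = S∖{A, C, D, E, F}
  {B, E}  = S∖{A, C, D, F}
  {B, C, D, E, F}  = S∖{A}
Step 2: +3 →
  {A, B}  = {B} ∪ {A}
  {A, B, E}  = {B, E} ∪ {A}
  {A, B, C, D, F}  = {B} ∪ {A, C, D, F}
Step 3 adds 3:
  {E}  = S∖{A, B, C, D, F}
  {C, D, F}  = S∖{A, B, E}
  {C, D, E, F}  = S∖{A, B}
Step 4 adds 2:
  {A, E}  = {E} ∪ {A}
  {B, C, D, F}  = {B} ∪ {C, D, F}
Step 5: no new sets; the family is a σ-algebra.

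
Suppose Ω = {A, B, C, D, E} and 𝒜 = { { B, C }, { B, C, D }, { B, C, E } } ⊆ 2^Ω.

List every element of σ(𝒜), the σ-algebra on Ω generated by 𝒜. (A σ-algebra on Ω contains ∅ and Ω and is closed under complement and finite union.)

σ(𝒜) = { {  }, { A }, { D }, { E }, { A, D }, { A, E }, { B, C }, { D, E }, { A, B, C }, { A, D, E }, { B, C, D }, { B, C, E }, { A, B, C, D }, { A, B, C, E }, { B, C, D, E }, Ω }

Derivation:
Initial family (5 sets): { {  }, { B, C }, { B, C, D }, { B, C, E }, Ω }.
Round 1. New:
  { A, D }  = { B, C, E }ᶜ
  { A, E }  = { B, C, D }ᶜ
  { A, D, E }  = { B, C }ᶜ
  { B, C, D, E }  = { B, C, E } ∪ { B, C, D }
  |family| = 9
Round 2 adds 3:
  { A }  = { B, C, D, E }ᶜ
  { A, B, C, D }  = { B, C, D } ∪ { A, D }
  { A, B, C, E }  = { B, C, E } ∪ { A, E }
  |family| = 12
Round 3: +3 →
  { D }  = { A, B, C, E }ᶜ
  { E }  = { A, B, C, D }ᶜ
  { A, B, C }  = { B, C } ∪ { A }
  |family| = 15
Round 4. New:
  { D, E }  = { A, B, C }ᶜ
  |family| = 16
Round 5 adds nothing — fixpoint reached.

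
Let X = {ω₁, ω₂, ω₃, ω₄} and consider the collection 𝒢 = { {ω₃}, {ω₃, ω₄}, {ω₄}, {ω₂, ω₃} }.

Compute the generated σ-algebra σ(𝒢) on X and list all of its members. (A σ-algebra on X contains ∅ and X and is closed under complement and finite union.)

Start: 𝒢 ∪ {∅, X} = { ∅, {ω₃}, {ω₄}, {ω₂, ω₃}, {ω₃, ω₄}, X }.
Step 1. New:
  {ω₁, ω₂}  = complement {ω₃, ω₄}
  {ω₁, ω₄}  = complement {ω₂, ω₃}
  {ω₁, ω₂, ω₃}  = complement {ω₄}
  {ω₁, ω₂, ω₄}  = complement {ω₃}
  {ω₂, ω₃, ω₄}  = {ω₃, ω₄} ∪ {ω₂, ω₃}
  [11 total]
Step 2 (2 new):
  {ω₁}  = complement {ω₂, ω₃, ω₄}
  {ω₁, ω₃, ω₄}  = {ω₃, ω₄} ∪ {ω₁, ω₄}
  [13 total]
Step 3: 2 new —
  {ω₂}  = complement {ω₁, ω₃, ω₄}
  {ω₁, ω₃}  = {ω₃} ∪ {ω₁}
  [15 total]
Step 4. New:
  {ω₂, ω₄}  = complement {ω₁, ω₃}
  [16 total]
Step 5: no new sets; the family is a σ-algebra.

σ(𝒢) = { ∅, {ω₁}, {ω₂}, {ω₃}, {ω₄}, {ω₁, ω₂}, {ω₁, ω₃}, {ω₁, ω₄}, {ω₂, ω₃}, {ω₂, ω₄}, {ω₃, ω₄}, {ω₁, ω₂, ω₃}, {ω₁, ω₂, ω₄}, {ω₁, ω₃, ω₄}, {ω₂, ω₃, ω₄}, X }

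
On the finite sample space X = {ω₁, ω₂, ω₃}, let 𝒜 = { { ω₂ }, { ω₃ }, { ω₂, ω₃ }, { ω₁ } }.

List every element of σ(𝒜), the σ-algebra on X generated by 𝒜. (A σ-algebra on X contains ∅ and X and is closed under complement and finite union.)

|σ(𝒜)| = 8.  σ(𝒜) = { {}, { ω₁ }, { ω₂ }, { ω₃ }, { ω₁, ω₂ }, { ω₁, ω₃ }, { ω₂, ω₃ }, X }

Derivation:
Seed the family with 𝒜 together with ∅ and X: { {}, { ω₁ }, { ω₂ }, { ω₃ }, { ω₂, ω₃ }, X }.
Step 1. New:
  { ω₁, ω₂ }  = { ω₃ }ᶜ
  { ω₁, ω₃ }  = { ω₂ }ᶜ
Step 2: closed — nothing new.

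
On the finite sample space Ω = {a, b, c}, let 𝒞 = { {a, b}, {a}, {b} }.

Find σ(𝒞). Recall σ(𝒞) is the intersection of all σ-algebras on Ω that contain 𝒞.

Answer: σ(𝒞) = { {}, {a}, {b}, {c}, {a, b}, {a, c}, {b, c}, Ω }

Working:
Initial family (5 sets): { {}, {a}, {b}, {a, b}, Ω }.
Iteration 1: 3 new —
  {c}  = complement {a, b}
  {a, c}  = complement {b}
  {b, c}  = complement {a}
  [8 total]
Iteration 2: stable.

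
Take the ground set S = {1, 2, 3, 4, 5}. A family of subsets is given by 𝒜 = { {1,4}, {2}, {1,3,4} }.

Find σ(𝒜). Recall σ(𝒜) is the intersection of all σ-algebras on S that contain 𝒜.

|σ(𝒜)| = 16.  σ(𝒜) = { {}, {2}, {3}, {5}, {1,4}, {2,3}, {2,5}, {3,5}, {1,2,4}, {1,3,4}, {1,4,5}, {2,3,5}, {1,2,3,4}, {1,2,4,5}, {1,3,4,5}, S }

Check:
Take S₀ = 𝒜 ∪ {∅, S} = { {}, {2}, {1,4}, {1,3,4}, S }.
Step 1. New:
  {2,5}  = {1,3,4}ᶜ
  {1,2,4}  = {1,4} ∪ {2}
  {2,3,5}  = {1,4}ᶜ
  {1,2,3,4}  = {1,3,4} ∪ {2}
  {1,3,4,5}  = {2}ᶜ
  [10 total]
Step 2: 3 new —
  {5}  = {1,2,3,4}ᶜ
  {3,5}  = {1,2,4}ᶜ
  {1,2,4,5}  = {2,5} ∪ {1,2,4}
  [13 total]
Step 3: +2 →
  {3}  = {1,2,4,5}ᶜ
  {1,4,5}  = {1,4} ∪ {5}
  [15 total]
Step 4 adds 1:
  {2,3}  = {1,4,5}ᶜ
  [16 total]
After Step 5 the family is unchanged; done.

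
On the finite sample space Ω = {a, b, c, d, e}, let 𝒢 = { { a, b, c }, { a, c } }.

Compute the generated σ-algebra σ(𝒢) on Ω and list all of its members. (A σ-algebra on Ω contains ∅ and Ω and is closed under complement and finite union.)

|σ(𝒢)| = 8.  σ(𝒢) = { {}, { b }, { a, c }, { d, e }, { a, b, c }, { b, d, e }, { a, c, d, e }, Ω }

Check:
Seed the family with 𝒢 together with ∅ and Ω: { {}, { a, c }, { a, b, c }, Ω }.
Step 1 (2 new):
  { d, e }  = { a, b, c }ᶜ
  { b, d, e }  = { a, c }ᶜ
  [6 total]
Step 2: 1 new —
  { a, c, d, e }  = { d, e } ∪ { a, c }
  [7 total]
Step 3 adds 1:
  { b }  = { a, c, d, e }ᶜ
  [8 total]
Step 4: closed — nothing new.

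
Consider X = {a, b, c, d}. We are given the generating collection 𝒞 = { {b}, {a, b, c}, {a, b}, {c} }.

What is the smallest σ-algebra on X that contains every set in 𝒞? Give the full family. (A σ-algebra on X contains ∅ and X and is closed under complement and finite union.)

|σ(𝒞)| = 16.  σ(𝒞) = { {}, {a}, {b}, {c}, {d}, {a, b}, {a, c}, {a, d}, {b, c}, {b, d}, {c, d}, {a, b, c}, {a, b, d}, {a, c, d}, {b, c, d}, X }

Derivation:
Start: 𝒞 ∪ {∅, X} = { {}, {b}, {c}, {a, b}, {a, b, c}, X }.
Step 1: +5 →
  {d}  = ᶜ of {a, b, c}
  {b, c}  = {c} ∪ {b}
  {c, d}  = ᶜ of {a, b}
  {a, b, d}  = ᶜ of {c}
  {a, c, d}  = ᶜ of {b}
  [11 total]
Step 2: +3 →
  {a, d}  = ᶜ of {b, c}
  {b, d}  = {b} ∪ {d}
  {b, c, d}  = {c, d} ∪ {b}
  [14 total]
Step 3 adds 2:
  {a}  = ᶜ of {b, c, d}
  {a, c}  = ᶜ of {b, d}
  [16 total]
Step 4: already closed under ᶜ and ∪.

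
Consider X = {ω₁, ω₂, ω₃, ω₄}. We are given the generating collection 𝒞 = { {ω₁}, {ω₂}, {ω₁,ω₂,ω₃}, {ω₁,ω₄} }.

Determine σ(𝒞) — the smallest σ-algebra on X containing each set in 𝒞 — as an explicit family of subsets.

σ(𝒞) = { {}, {ω₁}, {ω₂}, {ω₃}, {ω₄}, {ω₁,ω₂}, {ω₁,ω₃}, {ω₁,ω₄}, {ω₂,ω₃}, {ω₂,ω₄}, {ω₃,ω₄}, {ω₁,ω₂,ω₃}, {ω₁,ω₂,ω₄}, {ω₁,ω₃,ω₄}, {ω₂,ω₃,ω₄}, X }

Working:
Initial family (6 sets): { {}, {ω₁}, {ω₂}, {ω₁,ω₄}, {ω₁,ω₂,ω₃}, X }.
Step 1 (6 new):
  {ω₄}  = {ω₁,ω₂,ω₃}ᶜ
  {ω₁,ω₂}  = {ω₂} ∪ {ω₁}
  {ω₂,ω₃}  = {ω₁,ω₄}ᶜ
  {ω₁,ω₂,ω₄}  = {ω₁,ω₄} ∪ {ω₂}
  {ω₁,ω₃,ω₄}  = {ω₂}ᶜ
  {ω₂,ω₃,ω₄}  = {ω₁}ᶜ
  [12 total]
Step 2 (3 new):
  {ω₃}  = {ω₁,ω₂,ω₄}ᶜ
  {ω₂,ω₄}  = {ω₂} ∪ {ω₄}
  {ω₃,ω₄}  = {ω₁,ω₂}ᶜ
  [15 total]
Step 3: +1 →
  {ω₁,ω₃}  = {ω₂,ω₄}ᶜ
  [16 total]
Step 4: closed — nothing new.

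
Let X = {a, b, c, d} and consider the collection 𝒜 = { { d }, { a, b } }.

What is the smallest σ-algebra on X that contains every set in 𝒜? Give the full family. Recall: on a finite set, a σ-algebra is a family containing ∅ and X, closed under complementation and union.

Seed the family with 𝒜 together with ∅ and X: { ∅, { d }, { a, b }, X }.
Round 1: 3 new —
  { c, d }  = complement { a, b }
  { a, b, c }  = complement { d }
  { a, b, d }  = { a, b } ∪ { d }
  (now 7)
Round 2: +1 →
  { c }  = complement { a, b, d }
  (now 8)
Round 3: no new sets; the family is a σ-algebra.

|σ(𝒜)| = 8.  σ(𝒜) = { ∅, { c }, { d }, { a, b }, { c, d }, { a, b, c }, { a, b, d }, X }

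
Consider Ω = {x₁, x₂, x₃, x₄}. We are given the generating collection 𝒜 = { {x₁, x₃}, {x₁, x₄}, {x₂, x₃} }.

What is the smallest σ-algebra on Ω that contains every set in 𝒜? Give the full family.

σ(𝒜) = { ∅, {x₁}, {x₂}, {x₃}, {x₄}, {x₁, x₂}, {x₁, x₃}, {x₁, x₄}, {x₂, x₃}, {x₂, x₄}, {x₃, x₄}, {x₁, x₂, x₃}, {x₁, x₂, x₄}, {x₁, x₃, x₄}, {x₂, x₃, x₄}, Ω }

Check:
Initial family (5 sets): { ∅, {x₁, x₃}, {x₁, x₄}, {x₂, x₃}, Ω }.
Step 1: +3 →
  {x₂, x₄}  = complement {x₁, x₃}
  {x₁, x₂, x₃}  = {x₂, x₃} ∪ {x₁, x₃}
  {x₁, x₃, x₄}  = {x₁, x₄} ∪ {x₁, x₃}
  [8 total]
Step 2 (4 new):
  {x₂}  = complement {x₁, x₃, x₄}
  {x₄}  = complement {x₁, x₂, x₃}
  {x₁, x₂, x₄}  = {x₁, x₄} ∪ {x₂, x₄}
  {x₂, x₃, x₄}  = {x₂, x₃} ∪ {x₂, x₄}
  [12 total]
Step 3 (2 new):
  {x₁}  = complement {x₂, x₃, x₄}
  {x₃}  = complement {x₁, x₂, x₄}
  [14 total]
Step 4 (2 new):
  {x₁, x₂}  = {x₂} ∪ {x₁}
  {x₃, x₄}  = {x₃} ∪ {x₄}
  [16 total]
Step 5: closed — nothing new.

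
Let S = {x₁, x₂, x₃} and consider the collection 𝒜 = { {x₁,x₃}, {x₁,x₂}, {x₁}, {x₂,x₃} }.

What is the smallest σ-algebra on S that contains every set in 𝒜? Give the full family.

Answer: σ(𝒜) = { {}, {x₁}, {x₂}, {x₃}, {x₁,x₂}, {x₁,x₃}, {x₂,x₃}, S }

Trace:
Take S₀ = 𝒜 ∪ {∅, S} = { {}, {x₁}, {x₁,x₂}, {x₁,x₃}, {x₂,x₃}, S }.
Iteration 1 adds 2:
  {x₂}  = ᶜ of {x₁,x₃}
  {x₃}  = ᶜ of {x₁,x₂}
Iteration 2: no new sets; the family is a σ-algebra.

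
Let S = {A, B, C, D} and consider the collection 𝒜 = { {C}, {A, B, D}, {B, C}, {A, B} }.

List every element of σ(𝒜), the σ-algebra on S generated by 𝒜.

|σ(𝒜)| = 16.  σ(𝒜) = { ∅, {A}, {B}, {C}, {D}, {A, B}, {A, C}, {A, D}, {B, C}, {B, D}, {C, D}, {A, B, C}, {A, B, D}, {A, C, D}, {B, C, D}, S }

Check:
Begin from { ∅, {C}, {A, B}, {B, C}, {A, B, D}, S } (that is, 𝒜 plus ∅ and S).
Round 1. New:
  {A, D}  = complement {B, C}
  {C, D}  = complement {A, B}
  {A, B, C}  = {C} ∪ {A, B}
  (now 9)
Round 2: 3 new —
  {D}  = complement {A, B, C}
  {A, C, D}  = {C, D} ∪ {A, D}
  {B, C, D}  = {C, D} ∪ {B, C}
  (now 12)
Round 3: +2 →
  {A}  = complement {B, C, D}
  {B}  = complement {A, C, D}
  (now 14)
Round 4. New:
  {A, C}  = {C} ∪ {A}
  {B, D}  = {D} ∪ {B}
  (now 16)
Round 5: no new sets; the family is a σ-algebra.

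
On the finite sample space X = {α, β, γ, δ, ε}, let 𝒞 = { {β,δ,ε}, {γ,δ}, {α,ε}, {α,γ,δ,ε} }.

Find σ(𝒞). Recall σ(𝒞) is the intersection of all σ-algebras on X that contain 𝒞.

Start: 𝒞 ∪ {∅, X} = { {}, {α,ε}, {γ,δ}, {β,δ,ε}, {α,γ,δ,ε}, X }.
Round 1 (6 new):
  {β}  = complement {α,γ,δ,ε}
  {α,γ}  = complement {β,δ,ε}
  {α,β,ε}  = complement {γ,δ}
  {β,γ,δ}  = complement {α,ε}
  {α,β,δ,ε}  = {α,ε} ∪ {β,δ,ε}
  {β,γ,δ,ε}  = {γ,δ} ∪ {β,δ,ε}
  [12 total]
Round 2 (7 new):
  {α}  = complement {β,γ,δ,ε}
  {γ}  = complement {α,β,δ,ε}
  {α,β,γ}  = {β} ∪ {α,γ}
  {α,γ,δ}  = {γ,δ} ∪ {α,γ}
  {α,γ,ε}  = {α,γ} ∪ {α,ε}
  {α,β,γ,δ}  = {β,γ,δ} ∪ {α,γ}
  {α,β,γ,ε}  = {α,β,ε} ∪ {α,γ}
  [19 total]
Round 3: +7 →
  {δ}  = complement {α,β,γ,ε}
  {ε}  = complement {α,β,γ,δ}
  {α,β}  = {β} ∪ {α}
  {β,γ}  = {β} ∪ {γ}
  {β,δ}  = complement {α,γ,ε}
  {β,ε}  = complement {α,γ,δ}
  {δ,ε}  = complement {α,β,γ}
  [26 total]
Round 4. New:
  {α,δ}  = {δ} ∪ {α}
  {γ,ε}  = {ε} ∪ {γ}
  {α,β,δ}  = {α,β} ∪ {δ}
  {α,δ,ε}  = complement {β,γ}
  {β,γ,ε}  = {β,ε} ∪ {γ}
  {γ,δ,ε}  = complement {α,β}
  [32 total]
Round 5 adds nothing — fixpoint reached.

Therefore σ(𝒞) = { {}, {α}, {β}, {γ}, {δ}, {ε}, {α,β}, {α,γ}, {α,δ}, {α,ε}, {β,γ}, {β,δ}, {β,ε}, {γ,δ}, {γ,ε}, {δ,ε}, {α,β,γ}, {α,β,δ}, {α,β,ε}, {α,γ,δ}, {α,γ,ε}, {α,δ,ε}, {β,γ,δ}, {β,γ,ε}, {β,δ,ε}, {γ,δ,ε}, {α,β,γ,δ}, {α,β,γ,ε}, {α,β,δ,ε}, {α,γ,δ,ε}, {β,γ,δ,ε}, X } (|σ(𝒞)| = 32).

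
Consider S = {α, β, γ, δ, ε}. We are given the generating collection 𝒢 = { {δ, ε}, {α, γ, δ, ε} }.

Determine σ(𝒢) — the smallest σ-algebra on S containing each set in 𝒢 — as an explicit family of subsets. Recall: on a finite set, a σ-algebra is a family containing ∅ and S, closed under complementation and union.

σ(𝒢) = { {}, {β}, {α, γ}, {δ, ε}, {α, β, γ}, {β, δ, ε}, {α, γ, δ, ε}, S }

Derivation:
Seed the family with 𝒢 together with ∅ and S: { {}, {δ, ε}, {α, γ, δ, ε}, S }.
Round 1: +2 →
  {β}  = {α, γ, δ, ε}ᶜ
  {α, β, γ}  = {δ, ε}ᶜ
  [6 total]
Round 2: +1 →
  {β, δ, ε}  = {δ, ε} ∪ {β}
  [7 total]
Round 3: 1 new —
  {α, γ}  = {β, δ, ε}ᶜ
  [8 total]
Round 4: no new sets; the family is a σ-algebra.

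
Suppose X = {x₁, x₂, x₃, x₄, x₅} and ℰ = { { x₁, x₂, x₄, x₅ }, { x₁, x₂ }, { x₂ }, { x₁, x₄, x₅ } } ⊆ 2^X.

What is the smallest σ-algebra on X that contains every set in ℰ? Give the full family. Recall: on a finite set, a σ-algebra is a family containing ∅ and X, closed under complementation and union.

Begin from { {  }, { x₂ }, { x₁, x₂ }, { x₁, x₄, x₅ }, { x₁, x₂, x₄, x₅ }, X } (that is, ℰ plus ∅ and X).
Iteration 1 adds 4:
  { x₃ }  = ᶜ of { x₁, x₂, x₄, x₅ }
  { x₂, x₃ }  = ᶜ of { x₁, x₄, x₅ }
  { x₃, x₄, x₅ }  = ᶜ of { x₁, x₂ }
  { x₁, x₃, x₄, x₅ }  = ᶜ of { x₂ }
Iteration 2. New:
  { x₁, x₂, x₃ }  = { x₁, x₂ } ∪ { x₃ }
  { x₂, x₃, x₄, x₅ }  = { x₃, x₄, x₅ } ∪ { x₂ }
Iteration 3: 2 new —
  { x₁ }  = ᶜ of { x₂, x₃, x₄, x₅ }
  { x₄, x₅ }  = ᶜ of { x₁, x₂, x₃ }
Iteration 4: +2 →
  { x₁, x₃ }  = { x₃ } ∪ { x₁ }
  { x₂, x₄, x₅ }  = { x₄, x₅ } ∪ { x₂ }
Iteration 5 adds nothing — fixpoint reached.

|σ(ℰ)| = 16.  σ(ℰ) = { {  }, { x₁ }, { x₂ }, { x₃ }, { x₁, x₂ }, { x₁, x₃ }, { x₂, x₃ }, { x₄, x₅ }, { x₁, x₂, x₃ }, { x₁, x₄, x₅ }, { x₂, x₄, x₅ }, { x₃, x₄, x₅ }, { x₁, x₂, x₄, x₅ }, { x₁, x₃, x₄, x₅ }, { x₂, x₃, x₄, x₅ }, X }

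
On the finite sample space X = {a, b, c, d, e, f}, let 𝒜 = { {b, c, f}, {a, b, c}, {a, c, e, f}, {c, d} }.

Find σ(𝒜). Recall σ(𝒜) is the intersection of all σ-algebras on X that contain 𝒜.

Begin from { ∅, {c, d}, {a, b, c}, {b, c, f}, {a, c, e, f}, X } (that is, 𝒜 plus ∅ and X).
Step 1: 9 new —
  {b, d}  = X∖{a, c, e, f}
  {a, d, e}  = X∖{b, c, f}
  {d, e, f}  = X∖{a, b, c}
  {a, b, c, d}  = {c, d} ∪ {a, b, c}
  {a, b, c, f}  = {a, b, c} ∪ {b, c, f}
  {a, b, e, f}  = X∖{c, d}
  {b, c, d, f}  = {c, d} ∪ {b, c, f}
  {a, b, c, e, f}  = {a, c, e, f} ∪ {a, b, c}
  {a, c, d, e, f}  = {a, c, e, f} ∪ {c, d}
  — 15 sets.
Step 2: 15 new —
  {b}  = X∖{a, c, d, e, f}
  {d}  = X∖{a, b, c, e, f}
  {a, e}  = X∖{b, c, d, f}
  {d, e}  = X∖{a, b, c, f}
  {e, f}  = X∖{a, b, c, d}
  {b, c, d}  = {c, d} ∪ {b, d}
  {a, b, d, e}  = {a, d, e} ∪ {b, d}
  {a, c, d, e}  = {a, d, e} ∪ {c, d}
  {a, d, e, f}  = {a, d, e} ∪ {d, e, f}
  {b, d, e, f}  = {d, e, f} ∪ {b, d}
  {c, d, e, f}  = {c, d} ∪ {d, e, f}
  {a, b, c, d, e}  = {a, d, e} ∪ {a, b, c}
  {a, b, c, d, f}  = {c, d} ∪ {a, b, c, f}
  {a, b, d, e, f}  = {a, d, e} ∪ {a, b, e, f}
  {b, c, d, e, f}  = {b, c, f} ∪ {d, e, f}
  — 30 sets.
Step 3: 17 new —
  {a}  = X∖{b, c, d, e, f}
  {c}  = X∖{a, b, d, e, f}
  {e}  = X∖{a, b, c, d, f}
  {f}  = X∖{a, b, c, d, e}
  {a, b}  = X∖{c, d, e, f}
  {a, c}  = X∖{b, d, e, f}
  {b, c}  = X∖{a, d, e, f}
  {b, f}  = X∖{a, c, d, e}
  {c, f}  = X∖{a, b, d, e}
  {a, b, e}  = {b} ∪ {a, e}
  {a, e, f}  = X∖{b, c, d}
  {b, d, e}  = {b} ∪ {d, e}
  {b, e, f}  = {e, f} ∪ {b}
  {c, d, e}  = {c, d} ∪ {d, e}
  {a, b, c, e}  = {a, e} ∪ {a, b, c}
  {b, c, d, e}  = {d, e} ∪ {b, c, d}
  {b, c, e, f}  = {e, f} ∪ {b, c, f}
  — 47 sets.
Step 4 (14 new):
  {a, d}  = X∖{b, c, e, f}
  {a, f}  = X∖{b, c, d, e}
  {b, e}  = {b} ∪ {e}
  {c, e}  = {c} ∪ {e}
  {d, f}  = X∖{a, b, c, e}
  {a, b, d}  = {a, b} ∪ {d}
  {a, b, f}  = X∖{c, d, e}
  {a, c, d}  = X∖{b, e, f}
  {a, c, e}  = {a, c} ∪ {a, e}
  {a, c, f}  = X∖{b, d, e}
  {b, c, e}  = {b, c} ∪ {e}
  {b, d, f}  = {b, f} ∪ {d}
  {c, d, f}  = X∖{a, b, e}
  {c, e, f}  = {c} ∪ {e, f}
  — 61 sets.
Step 5: 3 new —
  {a, d, f}  = X∖{b, c, e}
  {a, b, d, f}  = X∖{c, e}
  {a, c, d, f}  = X∖{b, e}
  — 64 sets.
After Step 6 the family is unchanged; done.

|σ(𝒜)| = 64.  σ(𝒜) = { ∅, {a}, {b}, {c}, {d}, {e}, {f}, {a, b}, {a, c}, {a, d}, {a, e}, {a, f}, {b, c}, {b, d}, {b, e}, {b, f}, {c, d}, {c, e}, {c, f}, {d, e}, {d, f}, {e, f}, {a, b, c}, {a, b, d}, {a, b, e}, {a, b, f}, {a, c, d}, {a, c, e}, {a, c, f}, {a, d, e}, {a, d, f}, {a, e, f}, {b, c, d}, {b, c, e}, {b, c, f}, {b, d, e}, {b, d, f}, {b, e, f}, {c, d, e}, {c, d, f}, {c, e, f}, {d, e, f}, {a, b, c, d}, {a, b, c, e}, {a, b, c, f}, {a, b, d, e}, {a, b, d, f}, {a, b, e, f}, {a, c, d, e}, {a, c, d, f}, {a, c, e, f}, {a, d, e, f}, {b, c, d, e}, {b, c, d, f}, {b, c, e, f}, {b, d, e, f}, {c, d, e, f}, {a, b, c, d, e}, {a, b, c, d, f}, {a, b, c, e, f}, {a, b, d, e, f}, {a, c, d, e, f}, {b, c, d, e, f}, X }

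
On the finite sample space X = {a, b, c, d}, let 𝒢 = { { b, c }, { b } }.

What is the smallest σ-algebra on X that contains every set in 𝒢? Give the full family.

Start: 𝒢 ∪ {∅, X} = { {  }, { b }, { b, c }, X }.
Pass 1: 2 new —
  { a, d }  = X∖{ b, c }
  { a, c, d }  = X∖{ b }
  (now 6)
Pass 2. New:
  { a, b, d }  = { a, d } ∪ { b }
  (now 7)
Pass 3: 1 new —
  { c }  = X∖{ a, b, d }
  (now 8)
Pass 4: already closed under ᶜ and ∪.

σ(𝒢) = { {  }, { b }, { c }, { a, d }, { b, c }, { a, b, d }, { a, c, d }, X }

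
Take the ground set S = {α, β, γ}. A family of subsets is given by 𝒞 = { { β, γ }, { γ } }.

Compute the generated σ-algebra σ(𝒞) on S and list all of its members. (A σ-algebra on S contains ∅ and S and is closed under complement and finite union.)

Begin from { ∅, { γ }, { β, γ }, S } (that is, 𝒞 plus ∅ and S).
Step 1. New:
  { α }  = complement { β, γ }
  { α, β }  = complement { γ }
Step 2 adds 1:
  { α, γ }  = { γ } ∪ { α }
Step 3 adds 1:
  { β }  = complement { α, γ }
Step 4: no new sets; the family is a σ-algebra.

Hence σ(𝒞) has 8 members: { ∅, { α }, { β }, { γ }, { α, β }, { α, γ }, { β, γ }, S }.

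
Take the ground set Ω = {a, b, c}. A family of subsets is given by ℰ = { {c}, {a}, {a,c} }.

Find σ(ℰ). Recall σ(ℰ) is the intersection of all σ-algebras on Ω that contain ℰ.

Take S₀ = ℰ ∪ {∅, Ω} = { {}, {a}, {c}, {a,c}, Ω }.
Iteration 1 adds 3:
  {b}  = {a,c}ᶜ
  {a,b}  = {c}ᶜ
  {b,c}  = {a}ᶜ
  [8 total]
After Iteration 2 the family is unchanged; done.

Hence σ(ℰ) has 8 members: { {}, {a}, {b}, {c}, {a,b}, {a,c}, {b,c}, Ω }.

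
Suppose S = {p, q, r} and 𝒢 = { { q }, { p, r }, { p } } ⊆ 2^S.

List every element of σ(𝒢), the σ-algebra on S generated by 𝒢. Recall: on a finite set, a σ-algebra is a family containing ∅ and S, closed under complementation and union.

σ(𝒢) = { ∅, { p }, { q }, { r }, { p, q }, { p, r }, { q, r }, S }

Working:
Seed the family with 𝒢 together with ∅ and S: { ∅, { p }, { q }, { p, r }, S }.
Pass 1. New:
  { p, q }  = { q } ∪ { p }
  { q, r }  = complement { p }
Pass 2: +1 →
  { r }  = complement { p, q }
Pass 3: closed — nothing new.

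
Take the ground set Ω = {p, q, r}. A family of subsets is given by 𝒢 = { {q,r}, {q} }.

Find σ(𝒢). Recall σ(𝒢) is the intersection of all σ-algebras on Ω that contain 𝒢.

σ(𝒢) (8 sets): { {}, {p}, {q}, {r}, {p,q}, {p,r}, {q,r}, Ω }

Trace:
Take S₀ = 𝒢 ∪ {∅, Ω} = { {}, {q}, {q,r}, Ω }.
Round 1 adds 2:
  {p}  = complement {q,r}
  {p,r}  = complement {q}
  |family| = 6
Round 2 adds 1:
  {p,q}  = {q} ∪ {p}
  |family| = 7
Round 3: +1 →
  {r}  = complement {p,q}
  |family| = 8
Round 4 adds nothing — fixpoint reached.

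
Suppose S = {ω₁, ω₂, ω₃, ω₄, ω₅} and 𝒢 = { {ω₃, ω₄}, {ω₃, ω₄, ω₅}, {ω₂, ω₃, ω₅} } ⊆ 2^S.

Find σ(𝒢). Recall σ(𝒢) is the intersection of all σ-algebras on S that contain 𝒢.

Answer: σ(𝒢) = { ∅, {ω₁}, {ω₂}, {ω₃}, {ω₄}, {ω₅}, {ω₁, ω₂}, {ω₁, ω₃}, {ω₁, ω₄}, {ω₁, ω₅}, {ω₂, ω₃}, {ω₂, ω₄}, {ω₂, ω₅}, {ω₃, ω₄}, {ω₃, ω₅}, {ω₄, ω₅}, {ω₁, ω₂, ω₃}, {ω₁, ω₂, ω₄}, {ω₁, ω₂, ω₅}, {ω₁, ω₃, ω₄}, {ω₁, ω₃, ω₅}, {ω₁, ω₄, ω₅}, {ω₂, ω₃, ω₄}, {ω₂, ω₃, ω₅}, {ω₂, ω₄, ω₅}, {ω₃, ω₄, ω₅}, {ω₁, ω₂, ω₃, ω₄}, {ω₁, ω₂, ω₃, ω₅}, {ω₁, ω₂, ω₄, ω₅}, {ω₁, ω₃, ω₄, ω₅}, {ω₂, ω₃, ω₄, ω₅}, S }

Working:
Begin from { ∅, {ω₃, ω₄}, {ω₂, ω₃, ω₅}, {ω₃, ω₄, ω₅}, S } (that is, 𝒢 plus ∅ and S).
Iteration 1. New:
  {ω₁, ω₂}  = S∖{ω₃, ω₄, ω₅}
  {ω₁, ω₄}  = S∖{ω₂, ω₃, ω₅}
  {ω₁, ω₂, ω₅}  = S∖{ω₃, ω₄}
  {ω₂, ω₃, ω₄, ω₅}  = {ω₃, ω₄, ω₅} ∪ {ω₂, ω₃, ω₅}
  — 9 sets.
Iteration 2. New:
  {ω₁}  = S∖{ω₂, ω₃, ω₄, ω₅}
  {ω₁, ω₂, ω₄}  = {ω₁, ω₂} ∪ {ω₁, ω₄}
  {ω₁, ω₃, ω₄}  = {ω₃, ω₄} ∪ {ω₁, ω₄}
  {ω₁, ω₂, ω₃, ω₄}  = {ω₃, ω₄} ∪ {ω₁, ω₂}
  {ω₁, ω₂, ω₃, ω₅}  = {ω₁, ω₂} ∪ {ω₂, ω₃, ω₅}
  {ω₁, ω₂, ω₄, ω₅}  = {ω₁, ω₂, ω₅} ∪ {ω₁, ω₄}
  {ω₁, ω₃, ω₄, ω₅}  = {ω₃, ω₄, ω₅} ∪ {ω₁, ω₄}
  — 16 sets.
Iteration 3 (6 new):
  {ω₂}  = S∖{ω₁, ω₃, ω₄, ω₅}
  {ω₃}  = S∖{ω₁, ω₂, ω₄, ω₅}
  {ω₄}  = S∖{ω₁, ω₂, ω₃, ω₅}
  {ω₅}  = S∖{ω₁, ω₂, ω₃, ω₄}
  {ω₂, ω₅}  = S∖{ω₁, ω₃, ω₄}
  {ω₃, ω₅}  = S∖{ω₁, ω₂, ω₄}
  — 22 sets.
Iteration 4: +10 →
  {ω₁, ω₃}  = {ω₃} ∪ {ω₁}
  {ω₁, ω₅}  = {ω₅} ∪ {ω₁}
  {ω₂, ω₃}  = {ω₂} ∪ {ω₃}
  {ω₂, ω₄}  = {ω₂} ∪ {ω₄}
  {ω₄, ω₅}  = {ω₅} ∪ {ω₄}
  {ω₁, ω₂, ω₃}  = {ω₁, ω₂} ∪ {ω₃}
  {ω₁, ω₃, ω₅}  = {ω₃, ω₅} ∪ {ω₁}
  {ω₁, ω₄, ω₅}  = {ω₅} ∪ {ω₁, ω₄}
  {ω₂, ω₃, ω₄}  = {ω₃, ω₄} ∪ {ω₂}
  {ω₂, ω₄, ω₅}  = {ω₂, ω₅} ∪ {ω₄}
  — 32 sets.
After Iteration 5 the family is unchanged; done.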